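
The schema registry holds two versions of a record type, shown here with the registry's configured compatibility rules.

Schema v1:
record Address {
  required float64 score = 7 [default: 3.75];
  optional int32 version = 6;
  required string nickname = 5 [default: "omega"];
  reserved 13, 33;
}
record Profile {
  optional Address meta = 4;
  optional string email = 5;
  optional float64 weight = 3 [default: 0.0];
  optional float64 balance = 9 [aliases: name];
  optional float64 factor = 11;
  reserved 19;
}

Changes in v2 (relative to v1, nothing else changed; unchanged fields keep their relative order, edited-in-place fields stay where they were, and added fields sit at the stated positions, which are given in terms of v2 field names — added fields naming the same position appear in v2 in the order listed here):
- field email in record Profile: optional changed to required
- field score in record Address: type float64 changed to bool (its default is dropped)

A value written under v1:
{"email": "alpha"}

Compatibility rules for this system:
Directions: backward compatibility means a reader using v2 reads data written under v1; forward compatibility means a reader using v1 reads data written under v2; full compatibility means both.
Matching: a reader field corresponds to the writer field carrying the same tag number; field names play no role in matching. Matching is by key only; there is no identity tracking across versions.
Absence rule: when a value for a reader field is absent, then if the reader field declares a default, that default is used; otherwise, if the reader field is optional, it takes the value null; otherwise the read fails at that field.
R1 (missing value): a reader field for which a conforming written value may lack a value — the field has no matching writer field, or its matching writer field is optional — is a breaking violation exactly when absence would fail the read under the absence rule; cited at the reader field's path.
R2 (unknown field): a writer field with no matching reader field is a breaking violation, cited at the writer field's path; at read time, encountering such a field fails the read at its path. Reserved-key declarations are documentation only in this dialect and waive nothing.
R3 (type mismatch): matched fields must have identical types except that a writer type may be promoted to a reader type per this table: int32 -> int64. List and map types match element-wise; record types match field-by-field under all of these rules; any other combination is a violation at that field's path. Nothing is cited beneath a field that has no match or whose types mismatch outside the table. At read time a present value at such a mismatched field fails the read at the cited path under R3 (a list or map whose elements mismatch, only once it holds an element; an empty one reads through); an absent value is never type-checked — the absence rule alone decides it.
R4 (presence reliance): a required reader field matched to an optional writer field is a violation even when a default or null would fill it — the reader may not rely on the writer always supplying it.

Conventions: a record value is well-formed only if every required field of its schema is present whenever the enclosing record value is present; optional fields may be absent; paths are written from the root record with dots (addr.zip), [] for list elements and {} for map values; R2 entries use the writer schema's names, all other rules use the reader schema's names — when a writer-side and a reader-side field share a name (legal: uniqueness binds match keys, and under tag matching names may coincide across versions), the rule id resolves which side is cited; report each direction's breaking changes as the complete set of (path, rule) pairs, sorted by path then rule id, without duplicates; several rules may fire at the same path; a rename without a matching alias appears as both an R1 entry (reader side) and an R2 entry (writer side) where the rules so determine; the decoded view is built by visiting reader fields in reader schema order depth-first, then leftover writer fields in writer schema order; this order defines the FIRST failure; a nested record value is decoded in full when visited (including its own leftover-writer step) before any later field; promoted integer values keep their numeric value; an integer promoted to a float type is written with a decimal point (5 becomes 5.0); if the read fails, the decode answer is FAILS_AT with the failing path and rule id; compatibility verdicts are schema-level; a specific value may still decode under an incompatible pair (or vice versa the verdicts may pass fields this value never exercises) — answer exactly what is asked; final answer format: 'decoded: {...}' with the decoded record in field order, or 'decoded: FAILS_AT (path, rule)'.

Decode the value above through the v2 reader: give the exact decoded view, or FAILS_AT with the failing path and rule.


decoded: {"meta": null, "email": "alpha", "weight": 0.0, "balance": null, "factor": null}

in Profile below, arrows point writer -> reader
decode (reader v2):
  meta := null (absent, optional -> null)
  email := "alpha"
  weight := 0.0 (absent -> default)
  balance := null (absent, optional -> null)
  factor := null (absent, optional -> null)
  => decoded: {"meta": null, "email": "alpha", "weight": 0.0, "balance": null, "factor": null}
the rest of the Profile diff is inert for this question:
  field email in record Profile: optional changed to required -> schema-level compatibility only; this Profile value's decode is unchanged
  field score in record Address: type float64 changed to bool (its default is dropped) -> schema-level compatibility only; this Profile value's decode is unchanged


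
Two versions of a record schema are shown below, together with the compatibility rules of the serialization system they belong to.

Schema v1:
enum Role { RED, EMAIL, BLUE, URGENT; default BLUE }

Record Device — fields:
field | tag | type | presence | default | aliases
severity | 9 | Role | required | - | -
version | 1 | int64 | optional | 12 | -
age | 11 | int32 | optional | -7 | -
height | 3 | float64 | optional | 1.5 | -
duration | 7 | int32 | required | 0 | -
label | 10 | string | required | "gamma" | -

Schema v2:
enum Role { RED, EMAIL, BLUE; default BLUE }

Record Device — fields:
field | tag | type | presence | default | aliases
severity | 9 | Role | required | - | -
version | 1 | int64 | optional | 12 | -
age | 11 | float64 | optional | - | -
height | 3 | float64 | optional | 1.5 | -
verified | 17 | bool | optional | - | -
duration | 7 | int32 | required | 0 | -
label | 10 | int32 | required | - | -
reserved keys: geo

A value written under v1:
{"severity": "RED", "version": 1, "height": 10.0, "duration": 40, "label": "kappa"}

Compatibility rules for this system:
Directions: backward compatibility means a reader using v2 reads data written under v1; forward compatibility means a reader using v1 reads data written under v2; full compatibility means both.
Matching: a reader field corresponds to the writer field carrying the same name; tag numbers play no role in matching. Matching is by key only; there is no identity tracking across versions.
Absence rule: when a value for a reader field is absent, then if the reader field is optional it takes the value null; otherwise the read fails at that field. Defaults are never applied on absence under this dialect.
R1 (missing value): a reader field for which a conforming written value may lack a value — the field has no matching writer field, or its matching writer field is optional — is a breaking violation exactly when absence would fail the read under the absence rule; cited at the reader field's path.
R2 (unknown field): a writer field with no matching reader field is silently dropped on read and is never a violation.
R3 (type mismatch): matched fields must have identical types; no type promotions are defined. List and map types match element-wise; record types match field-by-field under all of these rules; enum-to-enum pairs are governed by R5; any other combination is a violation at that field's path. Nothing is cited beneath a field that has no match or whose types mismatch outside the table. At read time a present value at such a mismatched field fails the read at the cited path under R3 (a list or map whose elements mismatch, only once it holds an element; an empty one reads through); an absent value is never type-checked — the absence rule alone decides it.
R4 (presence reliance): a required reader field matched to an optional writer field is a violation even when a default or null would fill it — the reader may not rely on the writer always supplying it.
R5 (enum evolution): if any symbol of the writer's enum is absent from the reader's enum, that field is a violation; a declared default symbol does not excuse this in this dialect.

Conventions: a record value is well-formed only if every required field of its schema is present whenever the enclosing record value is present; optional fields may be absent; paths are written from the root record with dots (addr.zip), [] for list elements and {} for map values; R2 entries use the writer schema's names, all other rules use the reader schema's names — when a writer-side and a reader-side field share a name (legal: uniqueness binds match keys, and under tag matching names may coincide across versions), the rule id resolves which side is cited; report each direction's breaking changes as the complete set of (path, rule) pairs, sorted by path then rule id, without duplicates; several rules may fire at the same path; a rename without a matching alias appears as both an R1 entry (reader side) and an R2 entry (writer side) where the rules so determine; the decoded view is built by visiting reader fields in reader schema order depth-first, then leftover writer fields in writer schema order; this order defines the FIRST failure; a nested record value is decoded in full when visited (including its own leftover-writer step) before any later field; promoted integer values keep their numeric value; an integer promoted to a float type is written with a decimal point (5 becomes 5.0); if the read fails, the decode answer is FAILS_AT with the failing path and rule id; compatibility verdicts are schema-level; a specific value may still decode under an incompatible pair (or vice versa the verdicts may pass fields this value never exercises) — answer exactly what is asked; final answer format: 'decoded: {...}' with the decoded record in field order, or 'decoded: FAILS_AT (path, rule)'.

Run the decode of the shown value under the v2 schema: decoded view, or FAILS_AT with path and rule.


decoded: FAILS_AT (label, R3)

each type pair in Device: writer, then reader
decoding the Device value with the v2 reader:
  severity := "RED"
  version := 1
  age := null (not supplied -> null)
  height := 10.0
  verified := null (not supplied -> null)
  duration := 40
  read fails at label under R3
  => FAILS_AT (label, R3)
the other Device changes do not affect what is asked:
  field age in record Device: type int32 changed to float64 (its default is dropped) -> schema-level compatibility only; this Device value's decode is unchanged
  enum Role (field severity in record Device): symbol URGENT removed -> schema-level compatibility only; this Device value's decode is unchanged
  added field verified to record Device: optional bool, tag 17 (in v2 it sits immediately before duration) -> fires no rule on Device under this dialect and leaves the result unchanged


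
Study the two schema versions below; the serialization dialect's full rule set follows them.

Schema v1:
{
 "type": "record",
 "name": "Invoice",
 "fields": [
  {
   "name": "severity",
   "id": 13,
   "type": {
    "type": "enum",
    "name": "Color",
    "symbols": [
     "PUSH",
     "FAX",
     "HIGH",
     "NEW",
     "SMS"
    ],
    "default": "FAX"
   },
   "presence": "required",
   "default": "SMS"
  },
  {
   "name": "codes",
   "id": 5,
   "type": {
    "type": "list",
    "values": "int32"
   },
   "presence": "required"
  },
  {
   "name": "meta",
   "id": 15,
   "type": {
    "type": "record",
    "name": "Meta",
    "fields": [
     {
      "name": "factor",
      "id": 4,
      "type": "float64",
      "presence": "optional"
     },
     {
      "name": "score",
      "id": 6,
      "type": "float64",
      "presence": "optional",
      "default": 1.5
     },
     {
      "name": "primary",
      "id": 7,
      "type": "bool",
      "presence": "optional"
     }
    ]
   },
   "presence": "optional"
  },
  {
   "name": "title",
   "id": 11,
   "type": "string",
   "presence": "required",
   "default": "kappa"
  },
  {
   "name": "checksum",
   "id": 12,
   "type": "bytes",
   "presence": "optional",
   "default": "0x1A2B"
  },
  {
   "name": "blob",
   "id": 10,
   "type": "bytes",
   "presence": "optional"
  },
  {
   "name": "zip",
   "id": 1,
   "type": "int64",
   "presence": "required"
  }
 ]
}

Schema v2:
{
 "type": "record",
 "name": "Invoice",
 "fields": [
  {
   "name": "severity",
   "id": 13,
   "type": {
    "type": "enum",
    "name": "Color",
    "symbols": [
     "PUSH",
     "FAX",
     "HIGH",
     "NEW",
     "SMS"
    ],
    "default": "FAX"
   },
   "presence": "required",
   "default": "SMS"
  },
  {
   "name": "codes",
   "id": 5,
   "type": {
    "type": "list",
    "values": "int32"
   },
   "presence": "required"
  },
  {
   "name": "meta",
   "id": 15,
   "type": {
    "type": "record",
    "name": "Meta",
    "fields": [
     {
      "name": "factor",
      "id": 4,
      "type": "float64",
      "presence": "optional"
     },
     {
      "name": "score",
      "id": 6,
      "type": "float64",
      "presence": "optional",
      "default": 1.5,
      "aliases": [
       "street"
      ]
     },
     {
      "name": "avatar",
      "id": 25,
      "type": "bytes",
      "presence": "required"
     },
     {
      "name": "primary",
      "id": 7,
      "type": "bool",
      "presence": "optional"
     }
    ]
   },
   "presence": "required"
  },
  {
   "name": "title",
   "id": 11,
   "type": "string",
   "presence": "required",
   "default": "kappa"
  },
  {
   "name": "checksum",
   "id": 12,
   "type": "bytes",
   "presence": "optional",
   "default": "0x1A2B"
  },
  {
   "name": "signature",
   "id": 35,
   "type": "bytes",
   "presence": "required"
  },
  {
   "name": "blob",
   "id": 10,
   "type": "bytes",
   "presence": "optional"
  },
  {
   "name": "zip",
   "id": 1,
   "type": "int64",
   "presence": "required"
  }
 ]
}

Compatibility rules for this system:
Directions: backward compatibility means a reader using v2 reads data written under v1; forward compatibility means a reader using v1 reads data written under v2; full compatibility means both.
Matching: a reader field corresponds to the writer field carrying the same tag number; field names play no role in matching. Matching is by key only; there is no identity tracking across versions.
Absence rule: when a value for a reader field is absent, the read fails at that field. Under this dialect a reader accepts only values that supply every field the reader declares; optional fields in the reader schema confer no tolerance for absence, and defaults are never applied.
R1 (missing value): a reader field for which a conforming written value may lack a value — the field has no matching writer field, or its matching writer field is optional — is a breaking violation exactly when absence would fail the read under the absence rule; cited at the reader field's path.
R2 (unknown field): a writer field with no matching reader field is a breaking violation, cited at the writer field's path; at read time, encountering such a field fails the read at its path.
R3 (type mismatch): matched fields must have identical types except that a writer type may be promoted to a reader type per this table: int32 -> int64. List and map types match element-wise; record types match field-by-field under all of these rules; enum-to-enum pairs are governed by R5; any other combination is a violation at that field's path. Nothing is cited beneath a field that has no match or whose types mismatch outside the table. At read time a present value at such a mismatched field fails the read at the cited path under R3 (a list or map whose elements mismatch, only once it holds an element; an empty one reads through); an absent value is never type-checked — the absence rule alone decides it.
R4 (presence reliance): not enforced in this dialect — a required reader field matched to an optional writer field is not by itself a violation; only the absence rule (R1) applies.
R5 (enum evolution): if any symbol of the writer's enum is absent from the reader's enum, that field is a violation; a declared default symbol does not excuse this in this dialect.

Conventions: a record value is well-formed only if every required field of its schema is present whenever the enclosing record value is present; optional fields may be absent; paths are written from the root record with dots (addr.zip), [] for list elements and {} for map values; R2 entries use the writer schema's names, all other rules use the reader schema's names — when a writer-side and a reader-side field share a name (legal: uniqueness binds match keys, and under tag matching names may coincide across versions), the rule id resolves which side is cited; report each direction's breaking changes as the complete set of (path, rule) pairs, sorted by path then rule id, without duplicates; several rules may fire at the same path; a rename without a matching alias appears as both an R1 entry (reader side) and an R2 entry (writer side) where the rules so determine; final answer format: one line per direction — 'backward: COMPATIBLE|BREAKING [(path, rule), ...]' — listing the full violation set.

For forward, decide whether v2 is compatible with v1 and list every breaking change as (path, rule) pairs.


the writer's type comes first in each Invoice pair
forward analysis of Invoice with v1 as reader and v2 as writer:
  severity: Color -> Color, writer required; from severity
  codes: list<int32> -> list<int32>, writer required; from codes
  meta: Meta -> Meta, writer required; from meta
  title: string -> string, writer required; from title
  checksum: bytes -> bytes, writer optional; from checksum
  blob: bytes -> bytes, writer optional; from blob
  zip: int64 -> int64, writer required; from zip
  leftover writer field: signature
  meta.factor: float64 -> float64, writer optional; from meta.factor
  meta.score: float64 -> float64, writer optional; from meta.score
  meta.primary: bool -> bool, writer optional; from meta.primary
  leftover writer field: meta.avatar
  rule R1 violated at blob
  rule R1 violated at checksum
  rule R2 violated at meta.avatar
  rule R1 violated at meta.factor
  rule R1 violated at meta.primary
  rule R1 violated at meta.score
  rule R2 violated at signature
  forward on Invoice therefore BREAKING (7)

forward: BREAKING [(blob, R1), (checksum, R1), (meta.avatar, R2), (meta.factor, R1), (meta.primary, R1), (meta.score, R1), (signature, R2)]


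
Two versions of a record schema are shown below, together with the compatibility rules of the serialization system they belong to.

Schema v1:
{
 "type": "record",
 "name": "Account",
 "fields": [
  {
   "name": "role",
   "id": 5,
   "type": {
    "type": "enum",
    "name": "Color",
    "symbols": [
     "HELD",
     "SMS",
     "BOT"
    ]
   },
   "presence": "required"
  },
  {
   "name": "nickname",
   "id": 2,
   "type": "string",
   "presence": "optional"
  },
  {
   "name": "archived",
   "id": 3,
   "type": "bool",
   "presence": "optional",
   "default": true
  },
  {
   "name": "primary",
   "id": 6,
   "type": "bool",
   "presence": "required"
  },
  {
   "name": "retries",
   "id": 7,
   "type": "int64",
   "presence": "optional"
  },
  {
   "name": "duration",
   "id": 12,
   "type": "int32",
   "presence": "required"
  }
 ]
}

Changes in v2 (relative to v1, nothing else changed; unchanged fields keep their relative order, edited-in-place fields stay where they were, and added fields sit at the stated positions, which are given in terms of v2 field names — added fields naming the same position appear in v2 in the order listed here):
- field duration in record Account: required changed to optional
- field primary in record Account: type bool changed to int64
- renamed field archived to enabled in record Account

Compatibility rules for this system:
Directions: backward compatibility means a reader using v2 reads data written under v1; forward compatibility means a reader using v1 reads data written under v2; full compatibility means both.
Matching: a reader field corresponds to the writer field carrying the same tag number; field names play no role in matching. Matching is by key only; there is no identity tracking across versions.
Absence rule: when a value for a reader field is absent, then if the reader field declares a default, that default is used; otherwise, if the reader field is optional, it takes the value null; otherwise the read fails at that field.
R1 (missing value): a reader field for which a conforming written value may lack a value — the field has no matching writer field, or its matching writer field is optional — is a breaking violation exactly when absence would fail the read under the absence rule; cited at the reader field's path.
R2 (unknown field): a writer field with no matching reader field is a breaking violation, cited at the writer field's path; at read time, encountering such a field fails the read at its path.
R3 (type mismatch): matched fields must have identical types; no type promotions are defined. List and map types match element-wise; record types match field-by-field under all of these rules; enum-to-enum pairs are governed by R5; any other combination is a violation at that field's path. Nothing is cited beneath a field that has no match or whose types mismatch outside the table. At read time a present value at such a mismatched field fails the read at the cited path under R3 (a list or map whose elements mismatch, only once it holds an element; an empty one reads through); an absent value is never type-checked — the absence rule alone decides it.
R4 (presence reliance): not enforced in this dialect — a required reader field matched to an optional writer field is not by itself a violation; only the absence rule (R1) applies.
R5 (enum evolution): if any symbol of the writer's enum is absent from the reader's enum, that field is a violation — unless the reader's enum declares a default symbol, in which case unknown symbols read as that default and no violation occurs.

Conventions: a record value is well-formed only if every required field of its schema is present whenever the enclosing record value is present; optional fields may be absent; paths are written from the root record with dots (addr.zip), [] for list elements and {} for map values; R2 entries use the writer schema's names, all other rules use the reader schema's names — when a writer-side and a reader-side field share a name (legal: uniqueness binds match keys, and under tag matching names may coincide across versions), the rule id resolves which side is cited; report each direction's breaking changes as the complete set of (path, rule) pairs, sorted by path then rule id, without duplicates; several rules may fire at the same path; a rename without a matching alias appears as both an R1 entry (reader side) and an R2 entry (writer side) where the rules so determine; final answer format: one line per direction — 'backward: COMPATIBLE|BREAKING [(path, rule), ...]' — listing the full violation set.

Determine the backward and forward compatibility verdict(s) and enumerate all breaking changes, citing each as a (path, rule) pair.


the writer's type comes first in each Account pair
backward analysis of Account with v2 as reader and v1 as writer:
  role <- role (Color -> Color, writer required)
  nickname <- nickname (string -> string, writer optional)
  enabled <- archived (bool -> bool, writer optional)
  primary <- primary (bool -> int64, writer required)
  retries <- retries (int64 -> int64, writer optional)
  duration <- duration (int32 -> int32, writer required)
  breaking: (primary, R3)
  => backward: BREAKING (1)
forward analysis of Account with v1 as reader and v2 as writer:
  role <- role (Color -> Color, writer required)
  nickname <- nickname (string -> string, writer optional)
  archived <- enabled (bool -> bool, writer optional)
  primary <- primary (int64 -> bool, writer required)
  retries <- retries (int64 -> int64, writer optional)
  duration <- duration (int32 -> int32, writer optional)
  breaking: (duration, R1)
  breaking: (primary, R3)
  => forward: BREAKING (2)

backward: BREAKING [(primary, R3)]; forward: BREAKING [(duration, R1), (primary, R3)]


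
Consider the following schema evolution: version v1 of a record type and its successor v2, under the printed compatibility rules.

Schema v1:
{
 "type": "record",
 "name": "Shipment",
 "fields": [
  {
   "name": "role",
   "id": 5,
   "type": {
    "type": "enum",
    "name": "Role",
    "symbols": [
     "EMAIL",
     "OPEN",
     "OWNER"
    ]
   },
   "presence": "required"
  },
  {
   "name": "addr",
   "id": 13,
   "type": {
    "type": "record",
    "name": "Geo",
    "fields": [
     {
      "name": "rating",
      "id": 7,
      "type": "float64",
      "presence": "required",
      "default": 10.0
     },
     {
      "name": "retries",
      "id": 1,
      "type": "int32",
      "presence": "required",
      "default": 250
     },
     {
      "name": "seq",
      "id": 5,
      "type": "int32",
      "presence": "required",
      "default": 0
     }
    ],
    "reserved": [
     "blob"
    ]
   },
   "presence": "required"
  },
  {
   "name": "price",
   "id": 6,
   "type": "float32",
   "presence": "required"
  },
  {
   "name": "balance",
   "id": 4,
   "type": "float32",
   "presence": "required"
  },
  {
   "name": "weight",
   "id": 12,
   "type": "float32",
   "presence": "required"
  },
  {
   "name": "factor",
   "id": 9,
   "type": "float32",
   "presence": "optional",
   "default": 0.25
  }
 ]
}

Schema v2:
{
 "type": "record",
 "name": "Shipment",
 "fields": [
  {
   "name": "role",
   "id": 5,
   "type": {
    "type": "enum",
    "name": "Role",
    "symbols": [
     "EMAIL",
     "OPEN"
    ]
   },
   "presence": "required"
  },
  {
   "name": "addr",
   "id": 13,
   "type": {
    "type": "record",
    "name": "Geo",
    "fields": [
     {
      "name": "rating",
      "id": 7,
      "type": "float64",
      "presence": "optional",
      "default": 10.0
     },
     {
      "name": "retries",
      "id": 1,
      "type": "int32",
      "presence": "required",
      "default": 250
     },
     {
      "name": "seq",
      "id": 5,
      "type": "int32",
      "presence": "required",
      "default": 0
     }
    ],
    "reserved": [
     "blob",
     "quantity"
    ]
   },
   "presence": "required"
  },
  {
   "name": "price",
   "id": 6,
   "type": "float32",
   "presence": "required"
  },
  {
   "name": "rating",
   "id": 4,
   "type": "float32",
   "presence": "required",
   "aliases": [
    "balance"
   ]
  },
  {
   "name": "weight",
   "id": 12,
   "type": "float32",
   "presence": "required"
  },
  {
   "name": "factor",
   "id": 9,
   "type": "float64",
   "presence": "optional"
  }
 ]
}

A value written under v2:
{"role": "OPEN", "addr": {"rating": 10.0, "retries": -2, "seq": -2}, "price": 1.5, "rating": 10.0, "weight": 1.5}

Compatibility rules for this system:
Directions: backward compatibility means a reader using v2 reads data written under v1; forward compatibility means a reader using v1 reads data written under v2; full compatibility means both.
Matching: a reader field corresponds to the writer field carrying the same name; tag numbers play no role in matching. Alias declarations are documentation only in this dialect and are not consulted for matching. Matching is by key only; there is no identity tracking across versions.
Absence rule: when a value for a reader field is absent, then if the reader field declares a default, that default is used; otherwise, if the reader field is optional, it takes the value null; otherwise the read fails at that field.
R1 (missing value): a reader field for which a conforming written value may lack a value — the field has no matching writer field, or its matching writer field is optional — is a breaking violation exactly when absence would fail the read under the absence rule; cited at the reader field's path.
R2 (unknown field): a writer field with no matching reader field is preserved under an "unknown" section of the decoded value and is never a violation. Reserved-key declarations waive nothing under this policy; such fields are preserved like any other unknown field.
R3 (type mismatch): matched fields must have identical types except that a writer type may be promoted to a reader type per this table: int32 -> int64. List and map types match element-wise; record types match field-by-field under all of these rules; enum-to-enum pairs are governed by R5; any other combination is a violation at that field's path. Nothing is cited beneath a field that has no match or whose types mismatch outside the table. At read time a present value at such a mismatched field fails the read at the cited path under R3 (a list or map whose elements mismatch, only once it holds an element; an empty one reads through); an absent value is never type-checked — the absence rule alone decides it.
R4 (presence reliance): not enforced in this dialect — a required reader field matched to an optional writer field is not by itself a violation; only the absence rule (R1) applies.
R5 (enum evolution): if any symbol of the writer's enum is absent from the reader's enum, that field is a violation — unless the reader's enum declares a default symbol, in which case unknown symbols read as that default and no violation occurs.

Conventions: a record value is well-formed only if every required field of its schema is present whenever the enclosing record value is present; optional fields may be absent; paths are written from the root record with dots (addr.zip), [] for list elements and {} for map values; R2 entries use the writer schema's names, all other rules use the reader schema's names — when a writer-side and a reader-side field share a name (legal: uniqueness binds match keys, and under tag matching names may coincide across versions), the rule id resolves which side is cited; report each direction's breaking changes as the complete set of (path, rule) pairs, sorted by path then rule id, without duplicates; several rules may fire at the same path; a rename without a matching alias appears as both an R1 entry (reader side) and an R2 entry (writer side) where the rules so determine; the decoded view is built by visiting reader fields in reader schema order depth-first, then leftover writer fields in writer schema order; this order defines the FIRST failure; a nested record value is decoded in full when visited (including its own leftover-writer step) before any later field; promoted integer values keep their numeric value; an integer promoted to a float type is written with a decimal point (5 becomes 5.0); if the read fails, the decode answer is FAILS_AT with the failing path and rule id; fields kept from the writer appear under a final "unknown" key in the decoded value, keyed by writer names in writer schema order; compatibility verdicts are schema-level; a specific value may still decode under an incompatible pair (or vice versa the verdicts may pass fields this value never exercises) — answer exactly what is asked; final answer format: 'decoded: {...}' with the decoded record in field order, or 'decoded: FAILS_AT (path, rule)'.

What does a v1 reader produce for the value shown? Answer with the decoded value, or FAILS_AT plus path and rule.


decoded: FAILS_AT (balance, R1)

the writer's type comes first in each Shipment pair
migrating the Shipment value to v1:
  role := "OPEN"
  addr.rating := 10.0
  addr.retries := -2
  addr.seq := -2
  price := 1.5
  read fails at balance under R1 (no fill)
  => FAILS_AT (balance, R1)
ruling out the remaining Shipment differences:
  field factor in record Shipment: type float32 changed to float64 (its default is dropped) -> shifts the Shipment verdicts, not this decode
  field rating in record Geo: required changed to optional -> no rule fires on it and the decoded Shipment view is identical with or without it
  enum Role (field role in record Shipment): symbol OWNER removed -> shifts the Shipment verdicts, not this decode


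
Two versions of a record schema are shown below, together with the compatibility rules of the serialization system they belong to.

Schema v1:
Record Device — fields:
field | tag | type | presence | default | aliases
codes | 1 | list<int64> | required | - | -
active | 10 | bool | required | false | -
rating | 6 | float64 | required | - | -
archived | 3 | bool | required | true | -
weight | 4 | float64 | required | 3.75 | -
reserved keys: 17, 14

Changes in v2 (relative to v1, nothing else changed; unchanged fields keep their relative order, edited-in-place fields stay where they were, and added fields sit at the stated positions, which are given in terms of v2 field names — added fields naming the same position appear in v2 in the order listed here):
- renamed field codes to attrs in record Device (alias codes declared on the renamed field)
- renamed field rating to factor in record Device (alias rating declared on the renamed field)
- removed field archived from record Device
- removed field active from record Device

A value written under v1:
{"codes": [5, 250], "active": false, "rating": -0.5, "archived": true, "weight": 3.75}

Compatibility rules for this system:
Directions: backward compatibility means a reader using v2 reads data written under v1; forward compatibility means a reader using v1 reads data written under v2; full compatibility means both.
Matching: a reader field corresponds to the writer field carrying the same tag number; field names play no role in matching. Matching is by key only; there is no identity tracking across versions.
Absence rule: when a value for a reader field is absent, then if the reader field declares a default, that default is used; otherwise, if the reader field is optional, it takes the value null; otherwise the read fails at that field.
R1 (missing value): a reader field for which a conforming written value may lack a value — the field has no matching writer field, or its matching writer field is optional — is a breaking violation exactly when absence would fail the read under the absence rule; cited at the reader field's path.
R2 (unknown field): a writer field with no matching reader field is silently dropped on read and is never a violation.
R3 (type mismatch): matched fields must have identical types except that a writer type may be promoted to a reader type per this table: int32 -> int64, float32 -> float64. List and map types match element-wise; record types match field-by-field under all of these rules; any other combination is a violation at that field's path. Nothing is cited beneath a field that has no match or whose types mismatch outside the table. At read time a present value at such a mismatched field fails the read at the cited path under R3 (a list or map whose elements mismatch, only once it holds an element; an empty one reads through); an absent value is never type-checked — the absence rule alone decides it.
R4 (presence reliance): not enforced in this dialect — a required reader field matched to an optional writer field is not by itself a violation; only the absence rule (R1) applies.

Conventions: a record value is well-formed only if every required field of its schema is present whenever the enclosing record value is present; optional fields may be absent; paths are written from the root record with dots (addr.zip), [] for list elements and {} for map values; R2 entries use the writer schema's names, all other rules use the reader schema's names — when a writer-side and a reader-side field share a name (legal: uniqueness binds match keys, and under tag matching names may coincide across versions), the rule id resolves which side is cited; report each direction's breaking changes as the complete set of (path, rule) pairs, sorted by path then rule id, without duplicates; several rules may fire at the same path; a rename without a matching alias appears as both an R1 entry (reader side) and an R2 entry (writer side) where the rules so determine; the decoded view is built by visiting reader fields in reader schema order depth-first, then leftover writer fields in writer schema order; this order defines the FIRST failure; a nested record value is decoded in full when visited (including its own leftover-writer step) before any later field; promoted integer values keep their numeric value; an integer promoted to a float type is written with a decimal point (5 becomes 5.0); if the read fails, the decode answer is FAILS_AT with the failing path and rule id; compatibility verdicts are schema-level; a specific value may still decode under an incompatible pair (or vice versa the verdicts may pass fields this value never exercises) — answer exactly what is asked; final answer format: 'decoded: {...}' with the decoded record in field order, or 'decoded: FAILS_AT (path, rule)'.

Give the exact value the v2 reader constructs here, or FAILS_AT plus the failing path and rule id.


decoded: {"attrs": [5, 250], "factor": -0.5, "weight": 3.75}

each type pair in Device: writer, then reader
decoding the Device value with the v2 reader:
  attrs := [5, 250] (from writer codes)
  factor := -0.5 (from writer rating)
  weight := 3.75
  writer active: unmatched, discarded
  writer archived: unmatched, discarded
  => decoded: {"attrs": [5, 250], "factor": -0.5, "weight": 3.75}


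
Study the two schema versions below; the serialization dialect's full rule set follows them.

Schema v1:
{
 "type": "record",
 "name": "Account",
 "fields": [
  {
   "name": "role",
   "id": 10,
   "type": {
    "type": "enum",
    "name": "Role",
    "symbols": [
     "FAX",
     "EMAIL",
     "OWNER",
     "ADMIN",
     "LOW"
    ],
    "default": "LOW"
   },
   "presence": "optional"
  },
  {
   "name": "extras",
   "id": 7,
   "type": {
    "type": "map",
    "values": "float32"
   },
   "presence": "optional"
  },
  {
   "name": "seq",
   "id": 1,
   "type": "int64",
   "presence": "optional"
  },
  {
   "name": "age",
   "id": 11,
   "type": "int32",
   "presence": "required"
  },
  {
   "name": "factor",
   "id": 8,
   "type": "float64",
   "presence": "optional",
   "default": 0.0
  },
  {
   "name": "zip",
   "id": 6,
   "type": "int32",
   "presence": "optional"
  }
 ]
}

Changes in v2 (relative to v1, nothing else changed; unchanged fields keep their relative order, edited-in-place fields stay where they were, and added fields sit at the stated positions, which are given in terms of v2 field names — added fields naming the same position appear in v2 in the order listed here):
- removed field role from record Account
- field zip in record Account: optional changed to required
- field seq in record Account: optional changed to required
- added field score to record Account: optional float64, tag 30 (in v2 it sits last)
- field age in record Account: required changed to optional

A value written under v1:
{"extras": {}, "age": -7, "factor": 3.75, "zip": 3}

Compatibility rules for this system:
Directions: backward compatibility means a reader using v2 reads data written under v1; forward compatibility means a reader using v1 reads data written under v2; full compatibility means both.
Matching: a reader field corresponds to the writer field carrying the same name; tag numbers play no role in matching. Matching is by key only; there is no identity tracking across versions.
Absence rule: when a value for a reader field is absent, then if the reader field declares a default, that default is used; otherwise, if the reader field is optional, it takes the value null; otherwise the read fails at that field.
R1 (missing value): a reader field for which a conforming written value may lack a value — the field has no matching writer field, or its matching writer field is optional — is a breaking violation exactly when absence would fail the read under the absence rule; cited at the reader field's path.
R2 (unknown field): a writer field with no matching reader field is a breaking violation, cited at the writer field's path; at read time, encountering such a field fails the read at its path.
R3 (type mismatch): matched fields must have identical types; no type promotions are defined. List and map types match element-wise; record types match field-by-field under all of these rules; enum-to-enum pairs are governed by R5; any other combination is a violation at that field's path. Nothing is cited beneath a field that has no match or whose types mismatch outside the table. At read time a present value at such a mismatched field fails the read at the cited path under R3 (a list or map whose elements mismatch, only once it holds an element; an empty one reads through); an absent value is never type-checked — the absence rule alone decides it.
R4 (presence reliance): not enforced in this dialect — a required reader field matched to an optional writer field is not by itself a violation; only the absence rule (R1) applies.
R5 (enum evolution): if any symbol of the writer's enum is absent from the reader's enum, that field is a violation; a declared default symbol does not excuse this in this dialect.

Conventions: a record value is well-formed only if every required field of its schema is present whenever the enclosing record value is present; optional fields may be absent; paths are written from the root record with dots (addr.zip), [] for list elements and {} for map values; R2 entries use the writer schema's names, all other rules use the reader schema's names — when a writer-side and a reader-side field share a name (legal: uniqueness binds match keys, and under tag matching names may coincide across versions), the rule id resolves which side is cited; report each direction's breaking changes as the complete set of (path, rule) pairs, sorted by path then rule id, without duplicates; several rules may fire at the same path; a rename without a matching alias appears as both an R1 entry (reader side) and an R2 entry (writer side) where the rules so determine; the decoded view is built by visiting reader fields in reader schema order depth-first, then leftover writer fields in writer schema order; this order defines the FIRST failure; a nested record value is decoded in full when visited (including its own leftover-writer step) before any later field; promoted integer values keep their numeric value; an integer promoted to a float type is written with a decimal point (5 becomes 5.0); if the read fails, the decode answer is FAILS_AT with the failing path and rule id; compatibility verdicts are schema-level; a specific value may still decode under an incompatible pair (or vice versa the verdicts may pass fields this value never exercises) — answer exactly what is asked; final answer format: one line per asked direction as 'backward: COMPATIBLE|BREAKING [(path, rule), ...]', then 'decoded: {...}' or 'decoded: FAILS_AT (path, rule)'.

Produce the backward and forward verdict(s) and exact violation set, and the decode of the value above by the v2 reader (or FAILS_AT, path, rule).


arrows below run writer -> reader for Account
backward pass over Account, reader schema v2, writer schema v1:
  map<string, float32> -> map<string, float32>, writer optional: extras aligns to extras
  int64 -> int64, writer optional: seq aligns to seq
  int32 -> int32, writer required: age aligns to age
  float64 -> float64, writer optional: factor aligns to factor
  int32 -> int32, writer optional: zip aligns to zip
  score: no writer-side match
  writer field role has no reader counterpart
  violation R2 at role
  violation R1 at seq
  violation R1 at zip
  => backward verdict for Account: BREAKING, 3 violation(s)
forward pass over Account, reader schema v1, writer schema v2:
  role: no writer-side match
  map<string, float32> -> map<string, float32>, writer optional: extras aligns to extras
  int64 -> int64, writer required: seq aligns to seq
  int32 -> int32, writer optional: age aligns to age
  float64 -> float64, writer optional: factor aligns to factor
  int32 -> int32, writer required: zip aligns to zip
  writer field score has no reader counterpart
  violation R1 at age
  violation R2 at score
  => forward verdict for Account: BREAKING, 2 violation(s)
decode walk for Account under reader schema v2:
  extras := {}
  read fails at seq under R1 (no fill)
  => FAILS_AT (seq, R1)

backward: BREAKING [(role, R2), (seq, R1), (zip, R1)]; forward: BREAKING [(age, R1), (score, R2)]; decoded: FAILS_AT (seq, R1)
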